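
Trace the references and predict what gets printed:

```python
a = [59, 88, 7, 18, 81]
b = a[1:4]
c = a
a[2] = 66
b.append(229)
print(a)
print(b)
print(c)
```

Key concept: slice vs alias.
Step by step:
`a = [59, 88, 7, 18, 81]` → a = [59, 88, 7, 18, 81]
`b = a[1:4]` → b = [88, 7, 18]
`c = a` → c = [59, 88, 7, 18, 81] (same object as a)
`a[2] = 66` → a = [59, 88, 66, 18, 81] (same object as c); c = [59, 88, 66, 18, 81] (same object as a)
`b.append(229)` → b = [88, 7, 18, 229]
`print(a)` → prints [59, 88, 66, 18, 81]
`print(b)` → prints [88, 7, 18, 229]
`print(c)` → prints [59, 88, 66, 18, 81]

Answer:
[59, 88, 66, 18, 81]
[88, 7, 18, 229]
[59, 88, 66, 18, 81]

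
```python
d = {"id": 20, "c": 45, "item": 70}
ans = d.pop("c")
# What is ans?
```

Trace:
`d = {"id": 20, "c": 45, "item": 70}` → d = {'id': 20, 'c': 45, 'item': 70}
`ans = d.pop("c")` → d = {'id': 20, 'item': 70}; ans = 45
So ans = 45

Answer: 45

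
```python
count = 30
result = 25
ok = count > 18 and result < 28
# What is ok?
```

Trace:
`count = 30` → count = 30
`result = 25` → result = 25
`ok = count > 18 and result < 28` → ok = True
So ok = True

Answer: True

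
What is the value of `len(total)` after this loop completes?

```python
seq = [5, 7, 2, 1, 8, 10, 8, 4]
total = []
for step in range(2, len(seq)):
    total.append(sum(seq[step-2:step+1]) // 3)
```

Number of 3-element averages
`total` takes the values: [] → [4] → [4, 3] → [4, 3, 3] → [4, 3, 3, 6] → [4, 3, 3, 6, 8] → [4, 3, 3, 6, 8, 7]
So `len(total)` = 6

Answer: 6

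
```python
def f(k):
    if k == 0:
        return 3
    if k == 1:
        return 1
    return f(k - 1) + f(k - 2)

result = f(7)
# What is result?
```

Build up from base cases: f(0)=3, f(1)=1, f(2)=4, f(3)=5, f(4)=9, f(5)=14, f(6)=23, ..., f(7)=37

Answer: 37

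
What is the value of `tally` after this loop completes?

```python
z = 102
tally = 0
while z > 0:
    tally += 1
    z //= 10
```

Count digits by repeated division by 10
`tally` takes the values: 0 → 1 → 2 → 3

Answer: 3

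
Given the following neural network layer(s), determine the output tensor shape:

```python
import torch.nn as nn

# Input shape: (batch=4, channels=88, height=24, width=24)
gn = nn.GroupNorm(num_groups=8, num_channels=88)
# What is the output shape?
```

Input: (4, 88, 24, 24) -> Output: (4, 88, 24, 24)

Answer: (4, 88, 24, 24)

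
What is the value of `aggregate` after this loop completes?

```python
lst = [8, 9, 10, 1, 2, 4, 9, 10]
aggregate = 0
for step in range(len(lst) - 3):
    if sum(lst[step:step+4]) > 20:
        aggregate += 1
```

Count windows with sum > 20
`aggregate` takes the values: 0 → 1 → 2 → 3

Answer: 3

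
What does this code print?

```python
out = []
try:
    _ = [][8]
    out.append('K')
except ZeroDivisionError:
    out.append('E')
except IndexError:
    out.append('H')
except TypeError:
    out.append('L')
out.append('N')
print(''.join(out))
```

Execution trace: 'H' (except IndexError) → 'N' (after the try/except). Output: HN

Answer: HN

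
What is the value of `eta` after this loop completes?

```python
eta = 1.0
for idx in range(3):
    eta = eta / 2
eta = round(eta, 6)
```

Halving LR 3 times: 1 / 2^3
`eta` takes the values: 1.0 → 0.5 → 0.25 → 0.125

Answer: 0.125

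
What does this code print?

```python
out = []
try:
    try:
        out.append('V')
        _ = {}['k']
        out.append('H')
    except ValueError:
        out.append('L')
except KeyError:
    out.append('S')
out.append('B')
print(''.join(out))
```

Execution trace: 'V' (try body) → 'S' (outer except KeyError) → 'B' (after the try/except). Output: VSB

Answer: VSB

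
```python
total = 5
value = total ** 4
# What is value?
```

Trace:
`total = 5` → total = 5
`value = total ** 4` → value = 625
So value = 625

Answer: 625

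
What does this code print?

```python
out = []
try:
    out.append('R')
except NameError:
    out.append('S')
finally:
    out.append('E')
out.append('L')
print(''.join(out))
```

Execution trace: 'R' (try body, no exception) → 'E' (finally) → 'L' (after the try/except). Output: REL

Answer: REL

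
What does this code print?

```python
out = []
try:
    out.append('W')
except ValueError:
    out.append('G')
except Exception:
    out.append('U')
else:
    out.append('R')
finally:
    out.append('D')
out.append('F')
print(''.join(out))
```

Execution trace: 'W' (try body, no exception) → 'R' (else) → 'D' (finally) → 'F' (after the try/except). Output: WRDF

Answer: WRDF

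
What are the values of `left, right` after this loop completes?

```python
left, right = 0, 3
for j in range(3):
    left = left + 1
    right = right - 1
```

left goes 0→3, right goes 3→0
`left, right` takes the values: (0, 3) → (1, 3) → (1, 2) → (2, 2) → (2, 1) → (3, 1) → (3, 0)

Answer: 3, 0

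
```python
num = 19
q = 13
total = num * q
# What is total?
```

Trace:
`num = 19` → num = 19
`q = 13` → q = 13
`total = num * q` → total = 247
So total = 247

Answer: 247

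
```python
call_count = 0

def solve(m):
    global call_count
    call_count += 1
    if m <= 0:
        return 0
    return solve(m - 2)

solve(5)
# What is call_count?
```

Linear recursion stepping by 2: 4 calls from m=5 down to ≤0.

Answer: 4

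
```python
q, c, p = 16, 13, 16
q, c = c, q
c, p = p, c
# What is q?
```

Trace:
`q, c, p = 16, 13, 16` → q = 16; c = 13; p = 16
`q, c = c, q` → q = 13; c = 16
`c, p = p, c` → c = 16; p = 16
So q = 13

Answer: 13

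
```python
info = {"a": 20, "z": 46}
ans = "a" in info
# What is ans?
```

Trace:
`info = {"a": 20, "z": 46}` → info = {'a': 20, 'z': 46}
`ans = "a" in info` → ans = True
So ans = True

Answer: True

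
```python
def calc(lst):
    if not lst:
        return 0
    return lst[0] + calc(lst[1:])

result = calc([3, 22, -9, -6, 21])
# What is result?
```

3 + 22 + (-9) + (-6) + 21 + 0 = 31

Answer: 31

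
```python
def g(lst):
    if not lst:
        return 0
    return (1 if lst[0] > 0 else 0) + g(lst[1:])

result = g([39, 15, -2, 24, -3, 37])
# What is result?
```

Count of positive elements in [39, 15, -2, 24, -3, 37] = 4

Answer: 4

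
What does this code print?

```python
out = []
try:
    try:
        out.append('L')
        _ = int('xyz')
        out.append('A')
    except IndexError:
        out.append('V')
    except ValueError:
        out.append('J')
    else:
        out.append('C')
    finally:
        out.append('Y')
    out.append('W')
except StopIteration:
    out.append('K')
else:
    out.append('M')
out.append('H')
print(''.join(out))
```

Execution trace: 'L' (inner try body) → 'J' (inner except ValueError) → 'Y' (inner finally) → 'W' (try body, no exception) → 'M' (else) → 'H' (after the try/except). Output: LJYWMH

Answer: LJYWMH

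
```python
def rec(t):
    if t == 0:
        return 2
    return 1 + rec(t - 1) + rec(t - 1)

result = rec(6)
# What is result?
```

rec(t) = 1 + 2·rec(t-1), rec(0)=2. Closed form: (2+1)·2^6 - 1 = 191.

Answer: 191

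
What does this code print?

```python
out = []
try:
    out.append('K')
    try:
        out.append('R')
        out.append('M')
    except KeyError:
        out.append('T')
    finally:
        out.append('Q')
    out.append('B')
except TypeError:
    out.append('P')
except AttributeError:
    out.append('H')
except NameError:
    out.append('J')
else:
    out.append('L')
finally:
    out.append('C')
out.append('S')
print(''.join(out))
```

Execution trace: 'K' (try body) → 'R' (inner try body) → 'M' (inner try body, no exception) → 'Q' (inner finally) → 'B' (try body, no exception) → 'L' (else) → 'C' (finally) → 'S' (after the try/except). Output: KRMQBLCS

Answer: KRMQBLCS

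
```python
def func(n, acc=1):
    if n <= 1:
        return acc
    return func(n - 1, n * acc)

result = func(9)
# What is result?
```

Accumulator trace (n, acc): (9, 1) -> (8, 9) -> (7, 72) -> (6, 504) -> (5, 3024) -> (4, 15120) -> (3, 60480) -> (2, 181440) -> (1, 362880) -> return 362880

Answer: 362880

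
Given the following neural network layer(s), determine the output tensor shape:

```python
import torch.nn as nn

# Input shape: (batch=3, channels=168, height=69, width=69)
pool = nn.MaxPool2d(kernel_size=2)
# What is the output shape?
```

Input: (3, 168, 69, 69) -> Output: (3, 168, 34, 34)

Answer: (3, 168, 34, 34)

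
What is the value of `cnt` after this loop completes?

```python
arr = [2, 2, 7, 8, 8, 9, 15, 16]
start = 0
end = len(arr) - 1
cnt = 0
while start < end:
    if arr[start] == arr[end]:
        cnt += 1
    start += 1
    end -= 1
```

Count matching pairs from ends
`cnt` takes the values: 0 → 1

Answer: 1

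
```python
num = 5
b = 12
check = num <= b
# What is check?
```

Trace:
`num = 5` → num = 5
`b = 12` → b = 12
`check = num <= b` → check = True
So check = True

Answer: True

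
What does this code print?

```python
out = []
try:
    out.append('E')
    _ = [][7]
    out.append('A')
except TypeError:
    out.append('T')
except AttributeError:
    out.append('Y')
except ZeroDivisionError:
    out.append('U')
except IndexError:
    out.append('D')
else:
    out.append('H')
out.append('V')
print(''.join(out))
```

Execution trace: 'E' (try body) → 'D' (except IndexError) → 'V' (after the try/except). Output: EDV

Answer: EDV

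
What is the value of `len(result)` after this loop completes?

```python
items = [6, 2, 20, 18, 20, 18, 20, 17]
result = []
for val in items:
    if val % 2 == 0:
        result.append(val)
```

Count even numbers in [6, 2, 20, 18, 20, 18, 20, 17]
`result` takes the values: [] → [6] → [6, 2] → [6, 2, 20] → [6, 2, 20, 18] → [6, 2, 20, 18, 20] → [6, 2, 20, 18, 20, 18] → [6, 2, 20, 18, 20, 18, 20]
So `len(result)` = 7

Answer: 7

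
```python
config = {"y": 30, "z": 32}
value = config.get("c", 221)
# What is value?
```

Trace:
`config = {"y": 30, "z": 32}` → config = {'y': 30, 'z': 32}
`value = config.get("c", 221)` → value = 221
So value = 221

Answer: 221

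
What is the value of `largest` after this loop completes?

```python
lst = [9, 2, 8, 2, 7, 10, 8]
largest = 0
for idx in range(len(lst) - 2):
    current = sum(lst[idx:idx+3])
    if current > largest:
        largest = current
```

Max sum of 3-element window in [9, 2, 8, 2, 7, 10, 8]
`largest` takes the values: 0 → 19 → 25

Answer: 25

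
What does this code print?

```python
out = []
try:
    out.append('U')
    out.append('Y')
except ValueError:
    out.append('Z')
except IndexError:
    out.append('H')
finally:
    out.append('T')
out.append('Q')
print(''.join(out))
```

Execution trace: 'U' (try body) → 'Y' (try body, no exception) → 'T' (finally) → 'Q' (after the try/except). Output: UYTQ

Answer: UYTQ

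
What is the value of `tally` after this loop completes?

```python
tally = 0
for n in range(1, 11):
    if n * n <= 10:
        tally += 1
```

Count numbers where n² ≤ 10
`tally` takes the values: 0 → 1 → 2 → 3

Answer: 3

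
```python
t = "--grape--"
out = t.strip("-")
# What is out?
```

Trace:
`t = "--grape--"` → t = '--grape--'
`out = t.strip("-")` → out = 'grape'
So out = 'grape'

Answer: 'grape'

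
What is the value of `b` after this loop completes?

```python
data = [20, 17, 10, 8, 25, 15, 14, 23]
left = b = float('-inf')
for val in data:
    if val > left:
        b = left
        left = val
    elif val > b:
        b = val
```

Second largest (with repeats) in [20, 17, 10, 8, 25, 15, 14, 23]
`b` takes the values: -inf → 17 → 20 → 23

Answer: 23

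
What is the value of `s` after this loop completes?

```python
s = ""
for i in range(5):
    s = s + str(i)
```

Concatenate digits 0 to 4
`s` takes the values: "" → "0" → "01" → "012" → "0123" → "01234"

Answer: "01234"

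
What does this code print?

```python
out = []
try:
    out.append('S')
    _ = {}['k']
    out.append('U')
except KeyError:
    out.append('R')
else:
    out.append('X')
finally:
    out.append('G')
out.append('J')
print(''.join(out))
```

Execution trace: 'S' (try body) → 'R' (except KeyError) → 'G' (finally) → 'J' (after the try/except). Output: SRGJ

Answer: SRGJ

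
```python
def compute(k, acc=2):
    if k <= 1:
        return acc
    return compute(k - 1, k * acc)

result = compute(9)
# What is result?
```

Accumulator trace (n, acc): (9, 2) -> (8, 18) -> (7, 144) -> (6, 1008) -> (5, 6048) -> (4, 30240) -> (3, 120960) -> (2, 362880) -> (1, 725760) -> return 725760

Answer: 725760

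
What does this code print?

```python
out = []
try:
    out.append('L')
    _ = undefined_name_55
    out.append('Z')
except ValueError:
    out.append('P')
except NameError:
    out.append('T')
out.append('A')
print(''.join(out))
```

Execution trace: 'L' (try body) → 'T' (except NameError) → 'A' (after the try/except). Output: LTA

Answer: LTA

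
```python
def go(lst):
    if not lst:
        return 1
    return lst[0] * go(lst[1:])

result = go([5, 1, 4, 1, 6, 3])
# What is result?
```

Product over [5, 1, 4, 1, 6, 3] = 5 * 1 * 4 * 1 * 6 * 3 = 360

Answer: 360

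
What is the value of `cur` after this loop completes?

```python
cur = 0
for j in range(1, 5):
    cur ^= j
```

XOR of 1 to 4
`cur` takes the values: 0 → 1 → 3 → 0 → 4

Answer: 4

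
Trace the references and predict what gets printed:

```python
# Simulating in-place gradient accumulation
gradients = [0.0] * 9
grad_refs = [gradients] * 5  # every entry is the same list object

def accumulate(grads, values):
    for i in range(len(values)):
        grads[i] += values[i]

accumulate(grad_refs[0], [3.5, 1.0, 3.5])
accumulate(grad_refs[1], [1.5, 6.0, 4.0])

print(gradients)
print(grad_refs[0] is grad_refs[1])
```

Key concept: gradient accumulation aliasing.
Step by step:
`gradients = [0.0] * 9` → gradients = [0.0, 0.0, 0.0, 0.0, 0.0, 0.0, 0.0, 0.0, 0.0]
`grad_refs = [gradients] * 5` → grad_refs = [[0.0, 0.0, 0.0, 0.0, 0.0, 0.0, 0.0, 0.0, 0.0], [0.0, 0.0, 0.0, 0.0, 0.0, 0.0, 0.0, 0.0, 0.0], [0.0, 0.0, 0.0, 0.0, 0.0, 0.0, 0.0, 0.0, 0.0], [0.0, 0.0, 0.0, 0.0, 0.0, 0.0, 0.0, 0.0, 0.0], [0.0, 0.0, 0.0, 0.0, 0.0, 0.0, 0.0, 0.0, 0.0]]
`accumulate(grad_refs[0], [3.5, 1.0, 3.5])` → gradients = [3.5, 1.0, 3.5, 0.0, 0.0, 0.0, 0.0, 0.0, 0.0]; grad_refs = [[3.5, 1.0, 3.5, 0.0, 0.0, 0.0, 0.0, 0.0, 0.0], [3.5, 1.0, 3.5, 0.0, 0.0, 0.0, 0.0, 0.0, 0.0], [3.5, 1.0, 3.5, 0.0, 0.0, 0.0, 0.0, 0.0, 0.0], [3.5, 1.0, 3.5, 0.0, 0.0, 0.0, 0.0, 0.0, 0.0], [3.5, 1.0, 3.5, 0.0, 0.0, 0.0, 0.0, 0.0, 0.0]]
`accumulate(grad_refs[1], [1.5, 6.0, 4.0])` → gradients = [5.0, 7.0, 7.5, 0.0, 0.0, 0.0, 0.0, 0.0, 0.0]; grad_refs = [[5.0, 7.0, 7.5, 0.0, 0.0, 0.0, 0.0, 0.0, 0.0], [5.0, 7.0, 7.5, 0.0, 0.0, 0.0, 0.0, 0.0, 0.0], [5.0, 7.0, 7.5, 0.0, 0.0, 0.0, 0.0, 0.0, 0.0], [5.0, 7.0, 7.5, 0.0, 0.0, 0.0, 0.0, 0.0, 0.0], [5.0, 7.0, 7.5, 0.0, 0.0, 0.0, 0.0, 0.0, 0.0]]
`print(gradients)` → prints [5.0, 7.0, 7.5, 0.0, 0.0, 0.0, 0.0, 0.0, 0.0]
`print(grad_refs[0] is grad_refs[1])` → prints True

Answer:
[5.0, 7.0, 7.5, 0.0, 0.0, 0.0, 0.0, 0.0, 0.0]
True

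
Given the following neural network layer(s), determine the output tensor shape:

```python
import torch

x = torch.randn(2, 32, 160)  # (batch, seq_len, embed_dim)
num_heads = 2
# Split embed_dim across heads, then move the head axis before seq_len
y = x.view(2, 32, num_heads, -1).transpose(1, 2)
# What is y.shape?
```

Input: (2, 32, 160) -> head_dim = 160 // 2 = 80; after view: (2, 32, 2, 80) -> after transpose(1, 2): (2, 2, 32, 80) -> Output: (2, 2, 32, 80)

Answer: (2, 2, 32, 80)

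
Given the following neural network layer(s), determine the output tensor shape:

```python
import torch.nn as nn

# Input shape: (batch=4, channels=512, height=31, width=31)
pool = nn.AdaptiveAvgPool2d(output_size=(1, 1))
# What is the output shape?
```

Input: (4, 512, 31, 31) -> Output: (4, 512, 1, 1)

Answer: (4, 512, 1, 1)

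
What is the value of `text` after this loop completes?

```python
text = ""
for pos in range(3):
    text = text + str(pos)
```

Concatenate digits 0 to 2
`text` takes the values: "" → "0" → "01" → "012"

Answer: "012"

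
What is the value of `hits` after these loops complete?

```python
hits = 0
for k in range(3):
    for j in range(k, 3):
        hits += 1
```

Upper triangle: 3 + 2 + ... + 1
`hits` takes the values: 0 → 1 → 2 → 3 → 4 → 5 → 6

Answer: 6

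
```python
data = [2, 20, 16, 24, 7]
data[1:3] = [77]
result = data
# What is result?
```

Trace:
`data = [2, 20, 16, 24, 7]` → data = [2, 20, 16, 24, 7]
`data[1:3] = [77]` → data = [2, 77, 24, 7]
`result = data` → result = [2, 77, 24, 7]
So result = [2, 77, 24, 7]

Answer: [2, 77, 24, 7]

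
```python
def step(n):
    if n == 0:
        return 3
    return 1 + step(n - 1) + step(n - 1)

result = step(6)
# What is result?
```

step(n) = 1 + 2·step(n-1), step(0)=3. Closed form: (3+1)·2^6 - 1 = 255.

Answer: 255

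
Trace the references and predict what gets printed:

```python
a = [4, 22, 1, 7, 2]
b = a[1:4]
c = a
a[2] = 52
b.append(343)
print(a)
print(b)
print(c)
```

Key concept: slice vs alias.
Step by step:
`a = [4, 22, 1, 7, 2]` → a = [4, 22, 1, 7, 2]
`b = a[1:4]` → b = [22, 1, 7]
`c = a` → c = [4, 22, 1, 7, 2] (same object as a)
`a[2] = 52` → a = [4, 22, 52, 7, 2] (same object as c); c = [4, 22, 52, 7, 2] (same object as a)
`b.append(343)` → b = [22, 1, 7, 343]
`print(a)` → prints [4, 22, 52, 7, 2]
`print(b)` → prints [22, 1, 7, 343]
`print(c)` → prints [4, 22, 52, 7, 2]

Answer:
[4, 22, 52, 7, 2]
[22, 1, 7, 343]
[4, 22, 52, 7, 2]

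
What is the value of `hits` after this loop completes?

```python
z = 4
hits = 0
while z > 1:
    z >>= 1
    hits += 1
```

Count right shifts until 1
`hits` takes the values: 0 → 1 → 2

Answer: 2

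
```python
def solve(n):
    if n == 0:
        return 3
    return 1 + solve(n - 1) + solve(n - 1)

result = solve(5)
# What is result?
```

solve(n) = 1 + 2·solve(n-1), solve(0)=3. Closed form: (3+1)·2^5 - 1 = 127.

Answer: 127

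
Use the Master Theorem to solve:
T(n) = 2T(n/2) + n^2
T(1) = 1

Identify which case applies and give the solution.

a=2, b=2, f(n)=n^2. log_2(2) = 1. Since c=2 > 1 and the regularity condition holds (2(n/2)^2 = (2/2^2)n^2 with 2/2^2 < 1), Case 3 applies: T(n) = Θ(f(n)) = O(n^2).

Answer: O(n^2) - Case 3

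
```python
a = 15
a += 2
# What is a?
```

Trace:
`a = 15` → a = 15
`a += 2` → a = 17
So a = 17

Answer: 17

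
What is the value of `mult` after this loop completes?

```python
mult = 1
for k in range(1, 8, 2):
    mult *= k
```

Product of 1, 3, 5, ... up to 7
`mult` takes the values: 1 → 3 → 15 → 105

Answer: 105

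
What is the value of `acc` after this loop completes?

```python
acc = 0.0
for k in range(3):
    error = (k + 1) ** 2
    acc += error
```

Sum of squared losses 1² + 2² + ... + 3²
`acc` takes the values: 0.0 → 1.0 → 5.0 → 14.0

Answer: 14.0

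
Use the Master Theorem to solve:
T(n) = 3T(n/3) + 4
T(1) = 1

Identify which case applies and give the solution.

a=3, b=3, f(n)=4. log_3(3) = 1. Since c=0 < 1, Case 1 applies: T(n) = Θ(n^log_b(a)) = O(n).

Answer: O(n) - Case 1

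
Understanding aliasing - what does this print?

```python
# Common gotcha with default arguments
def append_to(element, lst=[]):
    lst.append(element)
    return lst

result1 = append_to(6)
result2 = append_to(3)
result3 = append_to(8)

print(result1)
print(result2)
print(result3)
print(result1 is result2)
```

Key concept: mutable default argument gotcha.
Step by step:
`result1 = append_to(6)` → result1 = [6]
`result2 = append_to(3)` → result1 = [6, 3] (same object as result2); result2 = [6, 3] (same object as result1)
`result3 = append_to(8)` → result1 = [6, 3, 8] (same object as result2, result3); result2 = [6, 3, 8] (same object as result1, result3); result3 = [6, 3, 8] (same object as result1, result2)
`print(result1)` → prints [6, 3, 8]
`print(result2)` → prints [6, 3, 8]
`print(result3)` → prints [6, 3, 8]
`print(result1 is result2)` → prints True

Answer:
[6, 3, 8]
[6, 3, 8]
[6, 3, 8]
True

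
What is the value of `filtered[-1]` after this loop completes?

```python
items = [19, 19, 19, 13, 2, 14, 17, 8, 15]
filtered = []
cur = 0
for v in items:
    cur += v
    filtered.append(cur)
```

Cumulative sum ends at 126
`filtered` takes the values: [] → [19] → [19, 38] → [19, 38, 57] → [19, 38, 57, 70] → [19, 38, 57, 70, 72] → [19, 38, 57, 70, 72, 86] → [19, 38, 57, 70, 72, 86, 103] → [19, 38, 57, 70, 72, 86, 103, 111] → [19, 38, 57, 70, 72, 86, 103, 111, 126]
So `filtered[-1]` = 126

Answer: 126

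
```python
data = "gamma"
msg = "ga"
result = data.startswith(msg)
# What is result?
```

Trace:
`data = "gamma"` → data = 'gamma'
`msg = "ga"` → msg = 'ga'
`result = data.startswith(msg)` → result = True
So result = True

Answer: True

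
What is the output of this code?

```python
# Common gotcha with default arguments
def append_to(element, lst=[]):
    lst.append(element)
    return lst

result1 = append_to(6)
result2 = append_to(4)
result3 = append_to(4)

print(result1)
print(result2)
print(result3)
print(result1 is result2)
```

Key concept: mutable default argument gotcha.
Step by step:
`result1 = append_to(6)` → result1 = [6]
`result2 = append_to(4)` → result1 = [6, 4] (same object as result2); result2 = [6, 4] (same object as result1)
`result3 = append_to(4)` → result1 = [6, 4, 4] (same object as result2, result3); result2 = [6, 4, 4] (same object as result1, result3); result3 = [6, 4, 4] (same object as result1, result2)
`print(result1)` → prints [6, 4, 4]
`print(result2)` → prints [6, 4, 4]
`print(result3)` → prints [6, 4, 4]
`print(result1 is result2)` → prints True

Answer:
[6, 4, 4]
[6, 4, 4]
[6, 4, 4]
True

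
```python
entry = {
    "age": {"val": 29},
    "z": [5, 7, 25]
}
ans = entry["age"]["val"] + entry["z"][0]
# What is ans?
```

Trace:
`entry = { ...` → entry = {'age': {'val': 29}, 'z': [5, 7, 25]}
`ans = entry["age"]["val"] + entry["z"][0]` → ans = 34
So ans = 34

Answer: 34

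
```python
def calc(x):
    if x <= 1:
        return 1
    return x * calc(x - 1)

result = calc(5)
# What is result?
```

calc(5) = 5 * 4 * 3 * 2 * 1 = 120

Answer: 120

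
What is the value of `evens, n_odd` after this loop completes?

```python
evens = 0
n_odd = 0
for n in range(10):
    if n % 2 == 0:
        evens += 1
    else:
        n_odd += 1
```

Count evens and odds in range(10)
`evens, n_odd` takes the values: (0, 0) → (1, 0) → (1, 1) → (2, 1) → (2, 2) → (3, 2) → (3, 3) → (4, 3) → (4, 4) → (5, 4) → (5, 5)

Answer: 5, 5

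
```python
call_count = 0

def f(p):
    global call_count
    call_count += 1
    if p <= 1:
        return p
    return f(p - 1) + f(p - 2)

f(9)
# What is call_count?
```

Calls(p) = 1 + Calls(p-1) + Calls(p-2); Calls(0)=Calls(1)=1. For p=9 this gives 109.

Answer: 109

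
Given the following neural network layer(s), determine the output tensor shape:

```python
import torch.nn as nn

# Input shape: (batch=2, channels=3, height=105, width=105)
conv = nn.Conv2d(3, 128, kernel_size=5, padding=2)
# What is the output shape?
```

Input: (2, 3, 105, 105) -> Output: (2, 128, 105, 105)

Answer: (2, 128, 105, 105)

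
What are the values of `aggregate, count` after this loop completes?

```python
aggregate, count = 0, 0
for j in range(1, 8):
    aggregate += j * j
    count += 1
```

Sum of squares and count
`aggregate, count` takes the values: (0, 0) → (1, 0) → (1, 1) → (5, 1) → (5, 2) → (14, 2) → (14, 3) → (30, 3) → (30, 4) → (55, 4) → (55, 5) → (91, 5) → (91, 6) → (140, 6) → (140, 7)

Answer: 140, 7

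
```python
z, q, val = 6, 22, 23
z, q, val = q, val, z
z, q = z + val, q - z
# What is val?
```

Trace:
`z, q, val = 6, 22, 23` → z = 6; q = 22; val = 23
`z, q, val = q, val, z` → z = 22; q = 23; val = 6
`z, q = z + val, q - z` → z = 28; q = 1
So val = 6

Answer: 6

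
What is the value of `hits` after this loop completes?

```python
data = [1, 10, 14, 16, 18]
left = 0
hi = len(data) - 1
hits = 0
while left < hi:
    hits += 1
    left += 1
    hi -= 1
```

Iterations until pointers meet (list length 5)
`hits` takes the values: 0 → 1 → 2

Answer: 2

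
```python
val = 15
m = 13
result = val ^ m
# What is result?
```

Trace:
`val = 15` → val = 15
`m = 13` → m = 13
`result = val ^ m` → result = 2
So result = 2

Answer: 2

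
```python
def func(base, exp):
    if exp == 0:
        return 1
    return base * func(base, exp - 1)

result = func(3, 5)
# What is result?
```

func(3, 5) = 3 * 3 * 3 * 3 * 3 = 243

Answer: 243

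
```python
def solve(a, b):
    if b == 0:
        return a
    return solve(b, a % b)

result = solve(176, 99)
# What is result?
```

solve(176, 99) -> solve(99, 77) -> solve(77, 22) -> solve(22, 11) -> solve(11, 0) -> 11

Answer: 11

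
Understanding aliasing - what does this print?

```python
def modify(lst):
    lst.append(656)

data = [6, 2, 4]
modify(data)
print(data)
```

Key concept: function modifies passed list.
Step by step:
`data = [6, 2, 4]` → data = [6, 2, 4]
`modify(data)` → data = [6, 2, 4, 656]
`print(data)` → prints [6, 2, 4, 656]

Answer: [6, 2, 4, 656]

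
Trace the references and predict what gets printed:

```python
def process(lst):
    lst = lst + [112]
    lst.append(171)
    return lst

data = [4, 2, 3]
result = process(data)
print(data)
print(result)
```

Key concept: rebinding parameter vs mutation.
Step by step:
`data = [4, 2, 3]` → data = [4, 2, 3]
`result = process(data)` → result = [4, 2, 3, 112, 171]
`print(data)` → prints [4, 2, 3]
`print(result)` → prints [4, 2, 3, 112, 171]

Answer:
[4, 2, 3]
[4, 2, 3, 112, 171]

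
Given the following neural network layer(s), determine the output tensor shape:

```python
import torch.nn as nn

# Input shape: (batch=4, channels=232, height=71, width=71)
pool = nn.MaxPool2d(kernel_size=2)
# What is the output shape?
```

Input: (4, 232, 71, 71) -> Output: (4, 232, 35, 35)

Answer: (4, 232, 35, 35)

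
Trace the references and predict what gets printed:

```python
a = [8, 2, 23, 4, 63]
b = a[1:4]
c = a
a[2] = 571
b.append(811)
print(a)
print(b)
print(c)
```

Key concept: slice vs alias.
Step by step:
`a = [8, 2, 23, 4, 63]` → a = [8, 2, 23, 4, 63]
`b = a[1:4]` → b = [2, 23, 4]
`c = a` → c = [8, 2, 23, 4, 63] (same object as a)
`a[2] = 571` → a = [8, 2, 571, 4, 63] (same object as c); c = [8, 2, 571, 4, 63] (same object as a)
`b.append(811)` → b = [2, 23, 4, 811]
`print(a)` → prints [8, 2, 571, 4, 63]
`print(b)` → prints [2, 23, 4, 811]
`print(c)` → prints [8, 2, 571, 4, 63]

Answer:
[8, 2, 571, 4, 63]
[2, 23, 4, 811]
[8, 2, 571, 4, 63]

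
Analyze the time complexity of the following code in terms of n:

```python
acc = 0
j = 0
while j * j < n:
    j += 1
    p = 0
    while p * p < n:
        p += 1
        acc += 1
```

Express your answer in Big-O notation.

Each loop level contributes: √n × √n. Multiplying the contributions gives O(n).

Answer: O(n)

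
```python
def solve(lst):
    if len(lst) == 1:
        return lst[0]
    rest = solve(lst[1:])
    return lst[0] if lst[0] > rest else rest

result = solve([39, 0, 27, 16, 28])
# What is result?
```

Recursive max over [39, 0, 27, 16, 28] = 39

Answer: 39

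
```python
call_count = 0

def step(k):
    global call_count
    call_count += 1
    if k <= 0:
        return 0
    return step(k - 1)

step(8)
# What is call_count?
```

Linear recursion stepping by 1: 9 calls from k=8 down to ≤0.

Answer: 9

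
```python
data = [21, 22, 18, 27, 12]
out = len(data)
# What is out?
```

Trace:
`data = [21, 22, 18, 27, 12]` → data = [21, 22, 18, 27, 12]
`out = len(data)` → out = 5
So out = 5

Answer: 5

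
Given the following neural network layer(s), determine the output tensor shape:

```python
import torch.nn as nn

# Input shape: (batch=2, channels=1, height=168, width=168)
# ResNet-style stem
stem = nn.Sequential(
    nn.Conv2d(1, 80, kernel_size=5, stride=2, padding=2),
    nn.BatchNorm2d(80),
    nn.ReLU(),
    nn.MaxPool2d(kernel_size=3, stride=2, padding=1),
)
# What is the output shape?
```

Input: (2, 1, 168, 168) -> after Conv2d 5x5 stride=2: (2, 80, 84, 84) -> Output: (2, 80, 42, 42)

Answer: (2, 80, 42, 42)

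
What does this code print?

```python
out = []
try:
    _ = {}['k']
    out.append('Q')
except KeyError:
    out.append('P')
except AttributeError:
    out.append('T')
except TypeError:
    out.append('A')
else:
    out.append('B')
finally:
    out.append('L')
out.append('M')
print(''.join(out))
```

Execution trace: 'P' (except KeyError) → 'L' (finally) → 'M' (after the try/except). Output: PLM

Answer: PLM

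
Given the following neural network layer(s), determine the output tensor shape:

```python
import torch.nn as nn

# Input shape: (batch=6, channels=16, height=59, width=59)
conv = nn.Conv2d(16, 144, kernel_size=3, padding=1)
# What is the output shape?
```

Input: (6, 16, 59, 59) -> Output: (6, 144, 59, 59)

Answer: (6, 144, 59, 59)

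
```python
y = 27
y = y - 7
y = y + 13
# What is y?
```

Trace:
`y = 27` → y = 27
`y = y - 7` → y = 20
`y = y + 13` → y = 33
So y = 33

Answer: 33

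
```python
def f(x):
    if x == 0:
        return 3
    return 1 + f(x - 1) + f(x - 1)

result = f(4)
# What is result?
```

f(x) = 1 + 2·f(x-1), f(0)=3. Closed form: (3+1)·2^4 - 1 = 63.

Answer: 63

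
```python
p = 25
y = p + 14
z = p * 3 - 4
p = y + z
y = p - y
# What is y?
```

Trace:
`p = 25` → p = 25
`y = p + 14` → y = 39
`z = p * 3 - 4` → z = 71
`p = y + z` → p = 110
`y = p - y` → y = 71
So y = 71

Answer: 71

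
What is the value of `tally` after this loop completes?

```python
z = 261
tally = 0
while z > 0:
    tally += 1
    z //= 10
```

Count digits by repeated division by 10
`tally` takes the values: 0 → 1 → 2 → 3

Answer: 3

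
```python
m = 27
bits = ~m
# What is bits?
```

Trace:
`m = 27` → m = 27
`bits = ~m` → bits = -28
So bits = -28

Answer: -28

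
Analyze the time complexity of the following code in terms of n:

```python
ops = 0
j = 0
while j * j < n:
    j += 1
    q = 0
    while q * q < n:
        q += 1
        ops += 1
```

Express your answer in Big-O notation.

Each loop level contributes: √n × √n. Multiplying the contributions gives O(n).

Answer: O(n)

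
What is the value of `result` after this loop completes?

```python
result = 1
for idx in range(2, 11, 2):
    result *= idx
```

Product of even numbers 2 to 10
`result` takes the values: 1 → 2 → 8 → 48 → 384 → 3840

Answer: 3840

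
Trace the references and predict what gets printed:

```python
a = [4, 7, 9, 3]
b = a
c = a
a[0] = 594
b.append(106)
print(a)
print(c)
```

Key concept: multiple aliases.
Step by step:
`a = [4, 7, 9, 3]` → a = [4, 7, 9, 3]
`b = a` → b = [4, 7, 9, 3] (same object as a)
`c = a` → c = [4, 7, 9, 3] (same object as a, b)
`a[0] = 594` → a = [594, 7, 9, 3] (same object as b, c); b = [594, 7, 9, 3] (same object as a, c); c = [594, 7, 9, 3] (same object as a, b)
`b.append(106)` → a = [594, 7, 9, 3, 106] (same object as b, c); b = [594, 7, 9, 3, 106] (same object as a, c); c = [594, 7, 9, 3, 106] (same object as a, b)
`print(a)` → prints [594, 7, 9, 3, 106]
`print(c)` → prints [594, 7, 9, 3, 106]

Answer:
[594, 7, 9, 3, 106]
[594, 7, 9, 3, 106]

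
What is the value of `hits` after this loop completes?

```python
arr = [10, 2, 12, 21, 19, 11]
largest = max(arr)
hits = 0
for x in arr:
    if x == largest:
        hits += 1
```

Count of max value 21 in [10, 2, 12, 21, 19, 11]
`hits` takes the values: 0 → 1

Answer: 1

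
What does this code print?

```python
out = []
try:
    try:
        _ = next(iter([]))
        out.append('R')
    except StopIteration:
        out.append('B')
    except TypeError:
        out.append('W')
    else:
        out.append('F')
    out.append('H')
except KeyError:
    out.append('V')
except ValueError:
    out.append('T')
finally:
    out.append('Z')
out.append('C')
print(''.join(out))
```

Execution trace: 'B' (inner except StopIteration) → 'H' (try body, no exception) → 'Z' (finally) → 'C' (after the try/except). Output: BHZC

Answer: BHZC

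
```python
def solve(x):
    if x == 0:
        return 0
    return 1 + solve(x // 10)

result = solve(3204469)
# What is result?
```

Count of digits of 3204469: 7

Answer: 7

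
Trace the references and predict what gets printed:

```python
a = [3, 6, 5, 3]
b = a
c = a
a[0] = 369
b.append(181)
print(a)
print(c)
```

Key concept: multiple aliases.
Step by step:
`a = [3, 6, 5, 3]` → a = [3, 6, 5, 3]
`b = a` → b = [3, 6, 5, 3] (same object as a)
`c = a` → c = [3, 6, 5, 3] (same object as a, b)
`a[0] = 369` → a = [369, 6, 5, 3] (same object as b, c); b = [369, 6, 5, 3] (same object as a, c); c = [369, 6, 5, 3] (same object as a, b)
`b.append(181)` → a = [369, 6, 5, 3, 181] (same object as b, c); b = [369, 6, 5, 3, 181] (same object as a, c); c = [369, 6, 5, 3, 181] (same object as a, b)
`print(a)` → prints [369, 6, 5, 3, 181]
`print(c)` → prints [369, 6, 5, 3, 181]

Answer:
[369, 6, 5, 3, 181]
[369, 6, 5, 3, 181]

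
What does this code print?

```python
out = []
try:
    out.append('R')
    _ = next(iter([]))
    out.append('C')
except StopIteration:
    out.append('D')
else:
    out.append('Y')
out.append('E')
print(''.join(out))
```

Execution trace: 'R' (try body) → 'D' (except StopIteration) → 'E' (after the try/except). Output: RDE

Answer: RDE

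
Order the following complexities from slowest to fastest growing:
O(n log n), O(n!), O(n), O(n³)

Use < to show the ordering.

Ordered by growth rate: O(n) < O(n log n) < O(n³) < O(n!)

Answer: O(n) < O(n log n) < O(n³) < O(n!)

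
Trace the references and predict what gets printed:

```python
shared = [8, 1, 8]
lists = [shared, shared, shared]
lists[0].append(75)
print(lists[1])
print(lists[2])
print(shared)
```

Key concept: list of same reference.
Step by step:
`shared = [8, 1, 8]` → shared = [8, 1, 8]
`lists = [shared, shared, shared]` → lists = [[8, 1, 8], [8, 1, 8], [8, 1, 8]]
`lists[0].append(75)` → shared = [8, 1, 8, 75]; lists = [[8, 1, 8, 75], [8, 1, 8, 75], [8, 1, 8, 75]]
`print(lists[1])` → prints [8, 1, 8, 75]
`print(lists[2])` → prints [8, 1, 8, 75]
`print(shared)` → prints [8, 1, 8, 75]

Answer:
[8, 1, 8, 75]
[8, 1, 8, 75]
[8, 1, 8, 75]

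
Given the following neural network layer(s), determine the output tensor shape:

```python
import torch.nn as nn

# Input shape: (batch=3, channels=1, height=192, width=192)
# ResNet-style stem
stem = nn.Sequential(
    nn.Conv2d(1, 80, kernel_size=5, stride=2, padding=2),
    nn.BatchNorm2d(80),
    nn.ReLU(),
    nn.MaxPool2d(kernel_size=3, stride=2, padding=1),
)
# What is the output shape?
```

Input: (3, 1, 192, 192) -> after Conv2d 5x5 stride=2: (3, 80, 96, 96) -> Output: (3, 80, 48, 48)

Answer: (3, 80, 48, 48)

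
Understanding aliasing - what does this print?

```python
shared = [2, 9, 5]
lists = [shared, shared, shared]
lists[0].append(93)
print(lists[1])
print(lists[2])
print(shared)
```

Key concept: list of same reference.
Step by step:
`shared = [2, 9, 5]` → shared = [2, 9, 5]
`lists = [shared, shared, shared]` → lists = [[2, 9, 5], [2, 9, 5], [2, 9, 5]]
`lists[0].append(93)` → shared = [2, 9, 5, 93]; lists = [[2, 9, 5, 93], [2, 9, 5, 93], [2, 9, 5, 93]]
`print(lists[1])` → prints [2, 9, 5, 93]
`print(lists[2])` → prints [2, 9, 5, 93]
`print(shared)` → prints [2, 9, 5, 93]

Answer:
[2, 9, 5, 93]
[2, 9, 5, 93]
[2, 9, 5, 93]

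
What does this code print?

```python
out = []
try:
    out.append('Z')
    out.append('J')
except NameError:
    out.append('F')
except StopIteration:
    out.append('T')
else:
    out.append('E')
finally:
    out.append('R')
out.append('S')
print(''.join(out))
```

Execution trace: 'Z' (try body) → 'J' (try body, no exception) → 'E' (else) → 'R' (finally) → 'S' (after the try/except). Output: ZJERS

Answer: ZJERS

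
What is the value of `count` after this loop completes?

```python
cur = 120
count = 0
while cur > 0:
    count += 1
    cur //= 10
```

Count digits by repeated division by 10
`count` takes the values: 0 → 1 → 2 → 3

Answer: 3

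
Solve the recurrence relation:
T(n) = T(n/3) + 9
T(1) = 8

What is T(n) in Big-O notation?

Each step divides n by 3 and adds 9. After log_3(n) steps we reach T(1)=8. So T(n) = 9·log_3(n) + 8 = O(log n).

Answer: O(log n)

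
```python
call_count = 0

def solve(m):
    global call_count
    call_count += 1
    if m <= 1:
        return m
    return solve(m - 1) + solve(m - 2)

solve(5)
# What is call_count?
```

Calls(m) = 1 + Calls(m-1) + Calls(m-2); Calls(0)=Calls(1)=1. For m=5 this gives 15.

Answer: 15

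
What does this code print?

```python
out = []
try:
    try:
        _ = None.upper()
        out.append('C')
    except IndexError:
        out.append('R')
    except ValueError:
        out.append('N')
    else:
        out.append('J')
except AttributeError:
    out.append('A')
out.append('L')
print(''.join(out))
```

Execution trace: 'A' (outer except AttributeError) → 'L' (after the try/except). Output: AL

Answer: AL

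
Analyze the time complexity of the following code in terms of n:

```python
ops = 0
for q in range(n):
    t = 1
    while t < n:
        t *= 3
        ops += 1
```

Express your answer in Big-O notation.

Each loop level contributes: n × log n. Multiplying the contributions gives O(n log n).

Answer: O(n log n)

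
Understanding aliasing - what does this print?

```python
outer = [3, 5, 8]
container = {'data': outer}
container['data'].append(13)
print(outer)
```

Key concept: dict holds reference to list.
Step by step:
`outer = [3, 5, 8]` → outer = [3, 5, 8]
`container = {'data': outer}` → container = {'data': [3, 5, 8]}
`container['data'].append(13)` → outer = [3, 5, 8, 13]; container = {'data': [3, 5, 8, 13]}
`print(outer)` → prints [3, 5, 8, 13]

Answer: [3, 5, 8, 13]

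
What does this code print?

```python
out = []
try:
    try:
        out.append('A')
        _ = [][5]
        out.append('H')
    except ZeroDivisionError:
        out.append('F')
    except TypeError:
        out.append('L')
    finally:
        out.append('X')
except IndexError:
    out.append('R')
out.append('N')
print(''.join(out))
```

Execution trace: 'A' (try body) → 'X' (finally) → 'R' (outer except IndexError) → 'N' (after the try/except). Output: AXRN

Answer: AXRN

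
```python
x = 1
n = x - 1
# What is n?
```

Trace:
`x = 1` → x = 1
`n = x - 1` → n = 0
So n = 0

Answer: 0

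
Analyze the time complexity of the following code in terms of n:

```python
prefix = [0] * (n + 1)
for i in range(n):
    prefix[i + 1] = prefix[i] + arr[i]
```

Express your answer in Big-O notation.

This is Prefix sum computation. Time complexity: O(n).

Answer: O(n)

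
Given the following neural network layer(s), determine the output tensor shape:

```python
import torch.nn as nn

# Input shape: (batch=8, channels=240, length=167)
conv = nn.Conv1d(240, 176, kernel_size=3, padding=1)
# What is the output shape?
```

Input: (8, 240, 167) -> Output: (8, 176, 167)

Answer: (8, 176, 167)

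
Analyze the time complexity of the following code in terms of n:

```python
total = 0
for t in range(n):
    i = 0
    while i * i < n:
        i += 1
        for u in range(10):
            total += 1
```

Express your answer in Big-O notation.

Each loop level contributes: n × √n × 1. Multiplying the contributions gives O(n√n).

Answer: O(n√n)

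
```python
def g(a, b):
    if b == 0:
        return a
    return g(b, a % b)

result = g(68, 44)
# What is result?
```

g(68, 44) -> g(44, 24) -> g(24, 20) -> g(20, 4) -> g(4, 0) -> 4

Answer: 4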